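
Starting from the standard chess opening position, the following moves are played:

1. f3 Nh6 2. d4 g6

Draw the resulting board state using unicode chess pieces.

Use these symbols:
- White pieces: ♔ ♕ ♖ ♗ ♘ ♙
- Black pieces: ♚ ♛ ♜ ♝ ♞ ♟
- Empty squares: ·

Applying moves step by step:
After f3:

♜ ♞ ♝ ♛ ♚ ♝ ♞ ♜
♟ ♟ ♟ ♟ ♟ ♟ ♟ ♟
· · · · · · · ·
· · · · · · · ·
· · · · · · · ·
· · · · · ♙ · ·
♙ ♙ ♙ ♙ ♙ · ♙ ♙
♖ ♘ ♗ ♕ ♔ ♗ ♘ ♖


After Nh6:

♜ ♞ ♝ ♛ ♚ ♝ · ♜
♟ ♟ ♟ ♟ ♟ ♟ ♟ ♟
· · · · · · · ♞
· · · · · · · ·
· · · · · · · ·
· · · · · ♙ · ·
♙ ♙ ♙ ♙ ♙ · ♙ ♙
♖ ♘ ♗ ♕ ♔ ♗ ♘ ♖


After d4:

♜ ♞ ♝ ♛ ♚ ♝ · ♜
♟ ♟ ♟ ♟ ♟ ♟ ♟ ♟
· · · · · · · ♞
· · · · · · · ·
· · · ♙ · · · ·
· · · · · ♙ · ·
♙ ♙ ♙ · ♙ · ♙ ♙
♖ ♘ ♗ ♕ ♔ ♗ ♘ ♖


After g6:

♜ ♞ ♝ ♛ ♚ ♝ · ♜
♟ ♟ ♟ ♟ ♟ ♟ · ♟
· · · · · · ♟ ♞
· · · · · · · ·
· · · ♙ · · · ·
· · · · · ♙ · ·
♙ ♙ ♙ · ♙ · ♙ ♙
♖ ♘ ♗ ♕ ♔ ♗ ♘ ♖



  a b c d e f g h
  ─────────────────
8│♜ ♞ ♝ ♛ ♚ ♝ · ♜│8
7│♟ ♟ ♟ ♟ ♟ ♟ · ♟│7
6│· · · · · · ♟ ♞│6
5│· · · · · · · ·│5
4│· · · ♙ · · · ·│4
3│· · · · · ♙ · ·│3
2│♙ ♙ ♙ · ♙ · ♙ ♙│2
1│♖ ♘ ♗ ♕ ♔ ♗ ♘ ♖│1
  ─────────────────
  a b c d e f g h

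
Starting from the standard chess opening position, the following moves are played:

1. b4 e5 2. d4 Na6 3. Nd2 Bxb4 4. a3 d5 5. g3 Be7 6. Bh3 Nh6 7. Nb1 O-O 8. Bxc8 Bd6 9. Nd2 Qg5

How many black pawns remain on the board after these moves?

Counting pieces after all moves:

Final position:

  a b c d e f g h
  ─────────────────
8│♜ · ♗ · · ♜ ♚ ·│8
7│♟ ♟ ♟ · · ♟ ♟ ♟│7
6│♞ · · ♝ · · · ♞│6
5│· · · ♟ ♟ · ♛ ·│5
4│· · · ♙ · · · ·│4
3│♙ · · · · · ♙ ·│3
2│· · ♙ ♘ ♙ ♙ · ♙│2
1│♖ · ♗ ♕ ♔ · ♘ ♖│1
  ─────────────────
  a b c d e f g h


8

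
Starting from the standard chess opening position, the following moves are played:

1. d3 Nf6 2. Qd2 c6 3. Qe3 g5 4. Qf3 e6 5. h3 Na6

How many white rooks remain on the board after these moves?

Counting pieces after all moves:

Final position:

  a b c d e f g h
  ─────────────────
8│♜ · ♝ ♛ ♚ ♝ · ♜│8
7│♟ ♟ · ♟ · ♟ · ♟│7
6│♞ · ♟ · ♟ ♞ · ·│6
5│· · · · · · ♟ ·│5
4│· · · · · · · ·│4
3│· · · ♙ · ♕ · ♙│3
2│♙ ♙ ♙ · ♙ ♙ ♙ ·│2
1│♖ ♘ ♗ · ♔ ♗ ♘ ♖│1
  ─────────────────
  a b c d e f g h


2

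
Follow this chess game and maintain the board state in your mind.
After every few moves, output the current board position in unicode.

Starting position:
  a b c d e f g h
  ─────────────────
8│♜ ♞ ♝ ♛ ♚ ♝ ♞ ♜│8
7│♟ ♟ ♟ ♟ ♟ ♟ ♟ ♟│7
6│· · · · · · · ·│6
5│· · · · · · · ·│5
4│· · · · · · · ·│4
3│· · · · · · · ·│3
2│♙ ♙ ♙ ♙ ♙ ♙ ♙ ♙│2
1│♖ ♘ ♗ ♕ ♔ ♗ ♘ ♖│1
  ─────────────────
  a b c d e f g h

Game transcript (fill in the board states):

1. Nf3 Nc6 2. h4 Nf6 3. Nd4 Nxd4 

  a b c d e f g h
  ─────────────────
8│♜ · ♝ ♛ ♚ ♝ · ♜│8
7│♟ ♟ ♟ ♟ ♟ ♟ ♟ ♟│7
6│· · · · · ♞ · ·│6
5│· · · · · · · ·│5
4│· · · ♞ · · · ♙│4
3│· · · · · · · ·│3
2│♙ ♙ ♙ ♙ ♙ ♙ ♙ ·│2
1│♖ ♘ ♗ ♕ ♔ ♗ · ♖│1
  ─────────────────
  a b c d e f g h

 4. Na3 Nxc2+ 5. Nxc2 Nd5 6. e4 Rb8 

  a b c d e f g h
  ─────────────────
8│· ♜ ♝ ♛ ♚ ♝ · ♜│8
7│♟ ♟ ♟ ♟ ♟ ♟ ♟ ♟│7
6│· · · · · · · ·│6
5│· · · ♞ · · · ·│5
4│· · · · ♙ · · ♙│4
3│· · · · · · · ·│3
2│♙ ♙ ♘ ♙ · ♙ ♙ ·│2
1│♖ · ♗ ♕ ♔ ♗ · ♖│1
  ─────────────────
  a b c d e f g h

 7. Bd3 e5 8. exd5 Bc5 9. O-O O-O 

  a b c d e f g h
  ─────────────────
8│· ♜ ♝ ♛ · ♜ ♚ ·│8
7│♟ ♟ ♟ ♟ · ♟ ♟ ♟│7
6│· · · · · · · ·│6
5│· · ♝ ♙ ♟ · · ·│5
4│· · · · · · · ♙│4
3│· · · ♗ · · · ·│3
2│♙ ♙ ♘ ♙ · ♙ ♙ ·│2
1│♖ · ♗ ♕ · ♖ ♔ ·│1
  ─────────────────
  a b c d e f g h

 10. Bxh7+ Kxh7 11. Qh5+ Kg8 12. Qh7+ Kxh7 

  a b c d e f g h
  ─────────────────
8│· ♜ ♝ ♛ · ♜ · ·│8
7│♟ ♟ ♟ ♟ · ♟ ♟ ♚│7
6│· · · · · · · ·│6
5│· · ♝ ♙ ♟ · · ·│5
4│· · · · · · · ♙│4
3│· · · · · · · ·│3
2│♙ ♙ ♘ ♙ · ♙ ♙ ·│2
1│♖ · ♗ · · ♖ ♔ ·│1
  ─────────────────
  a b c d e f g h

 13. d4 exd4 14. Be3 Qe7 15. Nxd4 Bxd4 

  a b c d e f g h
  ─────────────────
8│· ♜ ♝ · · ♜ · ·│8
7│♟ ♟ ♟ ♟ ♛ ♟ ♟ ♚│7
6│· · · · · · · ·│6
5│· · · ♙ · · · ·│5
4│· · · ♝ · · · ♙│4
3│· · · · ♗ · · ·│3
2│♙ ♙ · · · ♙ ♙ ·│2
1│♖ · · · · ♖ ♔ ·│1
  ─────────────────
  a b c d e f g h



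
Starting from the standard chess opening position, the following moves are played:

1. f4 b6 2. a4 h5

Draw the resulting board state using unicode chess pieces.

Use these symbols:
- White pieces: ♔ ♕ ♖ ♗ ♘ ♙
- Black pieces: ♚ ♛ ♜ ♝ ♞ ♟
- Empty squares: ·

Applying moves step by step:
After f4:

♜ ♞ ♝ ♛ ♚ ♝ ♞ ♜
♟ ♟ ♟ ♟ ♟ ♟ ♟ ♟
· · · · · · · ·
· · · · · · · ·
· · · · · ♙ · ·
· · · · · · · ·
♙ ♙ ♙ ♙ ♙ · ♙ ♙
♖ ♘ ♗ ♕ ♔ ♗ ♘ ♖


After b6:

♜ ♞ ♝ ♛ ♚ ♝ ♞ ♜
♟ · ♟ ♟ ♟ ♟ ♟ ♟
· ♟ · · · · · ·
· · · · · · · ·
· · · · · ♙ · ·
· · · · · · · ·
♙ ♙ ♙ ♙ ♙ · ♙ ♙
♖ ♘ ♗ ♕ ♔ ♗ ♘ ♖


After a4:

♜ ♞ ♝ ♛ ♚ ♝ ♞ ♜
♟ · ♟ ♟ ♟ ♟ ♟ ♟
· ♟ · · · · · ·
· · · · · · · ·
♙ · · · · ♙ · ·
· · · · · · · ·
· ♙ ♙ ♙ ♙ · ♙ ♙
♖ ♘ ♗ ♕ ♔ ♗ ♘ ♖


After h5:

♜ ♞ ♝ ♛ ♚ ♝ ♞ ♜
♟ · ♟ ♟ ♟ ♟ ♟ ·
· ♟ · · · · · ·
· · · · · · · ♟
♙ · · · · ♙ · ·
· · · · · · · ·
· ♙ ♙ ♙ ♙ · ♙ ♙
♖ ♘ ♗ ♕ ♔ ♗ ♘ ♖



  a b c d e f g h
  ─────────────────
8│♜ ♞ ♝ ♛ ♚ ♝ ♞ ♜│8
7│♟ · ♟ ♟ ♟ ♟ ♟ ·│7
6│· ♟ · · · · · ·│6
5│· · · · · · · ♟│5
4│♙ · · · · ♙ · ·│4
3│· · · · · · · ·│3
2│· ♙ ♙ ♙ ♙ · ♙ ♙│2
1│♖ ♘ ♗ ♕ ♔ ♗ ♘ ♖│1
  ─────────────────
  a b c d e f g h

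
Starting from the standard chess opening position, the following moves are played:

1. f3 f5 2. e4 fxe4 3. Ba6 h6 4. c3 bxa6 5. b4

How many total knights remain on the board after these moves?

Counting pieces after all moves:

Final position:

  a b c d e f g h
  ─────────────────
8│♜ ♞ ♝ ♛ ♚ ♝ ♞ ♜│8
7│♟ · ♟ ♟ ♟ · ♟ ·│7
6│♟ · · · · · · ♟│6
5│· · · · · · · ·│5
4│· ♙ · · ♟ · · ·│4
3│· · ♙ · · ♙ · ·│3
2│♙ · · ♙ · · ♙ ♙│2
1│♖ ♘ ♗ ♕ ♔ · ♘ ♖│1
  ─────────────────
  a b c d e f g h


4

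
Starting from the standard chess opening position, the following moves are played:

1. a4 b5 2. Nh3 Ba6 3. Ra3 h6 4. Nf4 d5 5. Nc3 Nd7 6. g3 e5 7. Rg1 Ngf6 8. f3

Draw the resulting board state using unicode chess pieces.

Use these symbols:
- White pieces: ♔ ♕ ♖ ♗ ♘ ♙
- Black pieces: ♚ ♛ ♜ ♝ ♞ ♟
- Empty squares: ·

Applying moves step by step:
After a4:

♜ ♞ ♝ ♛ ♚ ♝ ♞ ♜
♟ ♟ ♟ ♟ ♟ ♟ ♟ ♟
· · · · · · · ·
· · · · · · · ·
♙ · · · · · · ·
· · · · · · · ·
· ♙ ♙ ♙ ♙ ♙ ♙ ♙
♖ ♘ ♗ ♕ ♔ ♗ ♘ ♖


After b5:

♜ ♞ ♝ ♛ ♚ ♝ ♞ ♜
♟ · ♟ ♟ ♟ ♟ ♟ ♟
· · · · · · · ·
· ♟ · · · · · ·
♙ · · · · · · ·
· · · · · · · ·
· ♙ ♙ ♙ ♙ ♙ ♙ ♙
♖ ♘ ♗ ♕ ♔ ♗ ♘ ♖


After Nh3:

♜ ♞ ♝ ♛ ♚ ♝ ♞ ♜
♟ · ♟ ♟ ♟ ♟ ♟ ♟
· · · · · · · ·
· ♟ · · · · · ·
♙ · · · · · · ·
· · · · · · · ♘
· ♙ ♙ ♙ ♙ ♙ ♙ ♙
♖ ♘ ♗ ♕ ♔ ♗ · ♖


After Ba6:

♜ ♞ · ♛ ♚ ♝ ♞ ♜
♟ · ♟ ♟ ♟ ♟ ♟ ♟
♝ · · · · · · ·
· ♟ · · · · · ·
♙ · · · · · · ·
· · · · · · · ♘
· ♙ ♙ ♙ ♙ ♙ ♙ ♙
♖ ♘ ♗ ♕ ♔ ♗ · ♖


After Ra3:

♜ ♞ · ♛ ♚ ♝ ♞ ♜
♟ · ♟ ♟ ♟ ♟ ♟ ♟
♝ · · · · · · ·
· ♟ · · · · · ·
♙ · · · · · · ·
♖ · · · · · · ♘
· ♙ ♙ ♙ ♙ ♙ ♙ ♙
· ♘ ♗ ♕ ♔ ♗ · ♖


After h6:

♜ ♞ · ♛ ♚ ♝ ♞ ♜
♟ · ♟ ♟ ♟ ♟ ♟ ·
♝ · · · · · · ♟
· ♟ · · · · · ·
♙ · · · · · · ·
♖ · · · · · · ♘
· ♙ ♙ ♙ ♙ ♙ ♙ ♙
· ♘ ♗ ♕ ♔ ♗ · ♖


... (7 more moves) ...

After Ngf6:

♜ · · ♛ ♚ ♝ · ♜
♟ · ♟ ♞ · ♟ ♟ ·
♝ · · · · ♞ · ♟
· ♟ · ♟ ♟ · · ·
♙ · · · · ♘ · ·
♖ · ♘ · · · ♙ ·
· ♙ ♙ ♙ ♙ ♙ · ♙
· · ♗ ♕ ♔ ♗ ♖ ·


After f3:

♜ · · ♛ ♚ ♝ · ♜
♟ · ♟ ♞ · ♟ ♟ ·
♝ · · · · ♞ · ♟
· ♟ · ♟ ♟ · · ·
♙ · · · · ♘ · ·
♖ · ♘ · · ♙ ♙ ·
· ♙ ♙ ♙ ♙ · · ♙
· · ♗ ♕ ♔ ♗ ♖ ·



  a b c d e f g h
  ─────────────────
8│♜ · · ♛ ♚ ♝ · ♜│8
7│♟ · ♟ ♞ · ♟ ♟ ·│7
6│♝ · · · · ♞ · ♟│6
5│· ♟ · ♟ ♟ · · ·│5
4│♙ · · · · ♘ · ·│4
3│♖ · ♘ · · ♙ ♙ ·│3
2│· ♙ ♙ ♙ ♙ · · ♙│2
1│· · ♗ ♕ ♔ ♗ ♖ ·│1
  ─────────────────
  a b c d e f g h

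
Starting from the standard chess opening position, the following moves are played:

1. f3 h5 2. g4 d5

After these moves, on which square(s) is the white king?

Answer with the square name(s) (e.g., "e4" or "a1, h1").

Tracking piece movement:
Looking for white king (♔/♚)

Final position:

  a b c d e f g h
  ─────────────────
8│♜ ♞ ♝ ♛ ♚ ♝ ♞ ♜│8
7│♟ ♟ ♟ · ♟ ♟ ♟ ·│7
6│· · · · · · · ·│6
5│· · · ♟ · · · ♟│5
4│· · · · · · ♙ ·│4
3│· · · · · ♙ · ·│3
2│♙ ♙ ♙ ♙ ♙ · · ♙│2
1│♖ ♘ ♗ ♕ ♔ ♗ ♘ ♖│1
  ─────────────────
  a b c d e f g h


e1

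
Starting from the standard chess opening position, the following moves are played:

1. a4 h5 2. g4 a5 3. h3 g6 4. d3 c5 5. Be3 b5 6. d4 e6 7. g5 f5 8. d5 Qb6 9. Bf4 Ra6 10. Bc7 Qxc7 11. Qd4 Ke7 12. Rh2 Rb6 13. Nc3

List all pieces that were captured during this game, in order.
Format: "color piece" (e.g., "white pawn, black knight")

Tracking captures:
  Qxc7: captured white bishop

white bishop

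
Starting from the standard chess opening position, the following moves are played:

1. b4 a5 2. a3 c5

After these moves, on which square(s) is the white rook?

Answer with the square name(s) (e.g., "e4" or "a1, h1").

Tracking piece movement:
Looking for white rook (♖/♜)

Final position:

  a b c d e f g h
  ─────────────────
8│♜ ♞ ♝ ♛ ♚ ♝ ♞ ♜│8
7│· ♟ · ♟ ♟ ♟ ♟ ♟│7
6│· · · · · · · ·│6
5│♟ · ♟ · · · · ·│5
4│· ♙ · · · · · ·│4
3│♙ · · · · · · ·│3
2│· · ♙ ♙ ♙ ♙ ♙ ♙│2
1│♖ ♘ ♗ ♕ ♔ ♗ ♘ ♖│1
  ─────────────────
  a b c d e f g h


a1, h1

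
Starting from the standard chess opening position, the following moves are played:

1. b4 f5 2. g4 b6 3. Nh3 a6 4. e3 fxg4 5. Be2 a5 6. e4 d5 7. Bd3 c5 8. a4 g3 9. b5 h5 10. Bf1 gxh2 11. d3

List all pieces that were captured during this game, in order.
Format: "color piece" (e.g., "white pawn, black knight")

Tracking captures:
  fxg4: captured white pawn
  gxh2: captured white pawn

white pawn, white pawn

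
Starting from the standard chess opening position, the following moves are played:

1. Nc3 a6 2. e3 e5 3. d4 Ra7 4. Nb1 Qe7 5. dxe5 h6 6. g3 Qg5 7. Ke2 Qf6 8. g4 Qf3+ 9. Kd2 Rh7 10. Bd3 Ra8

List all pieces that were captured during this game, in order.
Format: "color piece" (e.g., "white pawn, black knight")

Tracking captures:
  dxe5: captured black pawn

black pawn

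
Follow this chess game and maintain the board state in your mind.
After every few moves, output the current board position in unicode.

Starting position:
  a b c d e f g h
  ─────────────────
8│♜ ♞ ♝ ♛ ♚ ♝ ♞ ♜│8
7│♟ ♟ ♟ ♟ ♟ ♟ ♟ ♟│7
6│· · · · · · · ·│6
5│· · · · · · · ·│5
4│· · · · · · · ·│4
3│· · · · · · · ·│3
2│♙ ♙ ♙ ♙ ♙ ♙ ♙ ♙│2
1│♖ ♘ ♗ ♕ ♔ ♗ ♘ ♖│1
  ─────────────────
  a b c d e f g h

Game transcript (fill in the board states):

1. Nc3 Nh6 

  a b c d e f g h
  ─────────────────
8│♜ ♞ ♝ ♛ ♚ ♝ · ♜│8
7│♟ ♟ ♟ ♟ ♟ ♟ ♟ ♟│7
6│· · · · · · · ♞│6
5│· · · · · · · ·│5
4│· · · · · · · ·│4
3│· · ♘ · · · · ·│3
2│♙ ♙ ♙ ♙ ♙ ♙ ♙ ♙│2
1│♖ · ♗ ♕ ♔ ♗ ♘ ♖│1
  ─────────────────
  a b c d e f g h

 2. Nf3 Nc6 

  a b c d e f g h
  ─────────────────
8│♜ · ♝ ♛ ♚ ♝ · ♜│8
7│♟ ♟ ♟ ♟ ♟ ♟ ♟ ♟│7
6│· · ♞ · · · · ♞│6
5│· · · · · · · ·│5
4│· · · · · · · ·│4
3│· · ♘ · · ♘ · ·│3
2│♙ ♙ ♙ ♙ ♙ ♙ ♙ ♙│2
1│♖ · ♗ ♕ ♔ ♗ · ♖│1
  ─────────────────
  a b c d e f g h

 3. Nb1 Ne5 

  a b c d e f g h
  ─────────────────
8│♜ · ♝ ♛ ♚ ♝ · ♜│8
7│♟ ♟ ♟ ♟ ♟ ♟ ♟ ♟│7
6│· · · · · · · ♞│6
5│· · · · ♞ · · ·│5
4│· · · · · · · ·│4
3│· · · · · ♘ · ·│3
2│♙ ♙ ♙ ♙ ♙ ♙ ♙ ♙│2
1│♖ ♘ ♗ ♕ ♔ ♗ · ♖│1
  ─────────────────
  a b c d e f g h

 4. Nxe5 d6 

  a b c d e f g h
  ─────────────────
8│♜ · ♝ ♛ ♚ ♝ · ♜│8
7│♟ ♟ ♟ · ♟ ♟ ♟ ♟│7
6│· · · ♟ · · · ♞│6
5│· · · · ♘ · · ·│5
4│· · · · · · · ·│4
3│· · · · · · · ·│3
2│♙ ♙ ♙ ♙ ♙ ♙ ♙ ♙│2
1│♖ ♘ ♗ ♕ ♔ ♗ · ♖│1
  ─────────────────
  a b c d e f g h

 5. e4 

  a b c d e f g h
  ─────────────────
8│♜ · ♝ ♛ ♚ ♝ · ♜│8
7│♟ ♟ ♟ · ♟ ♟ ♟ ♟│7
6│· · · ♟ · · · ♞│6
5│· · · · ♘ · · ·│5
4│· · · · ♙ · · ·│4
3│· · · · · · · ·│3
2│♙ ♙ ♙ ♙ · ♙ ♙ ♙│2
1│♖ ♘ ♗ ♕ ♔ ♗ · ♖│1
  ─────────────────
  a b c d e f g h


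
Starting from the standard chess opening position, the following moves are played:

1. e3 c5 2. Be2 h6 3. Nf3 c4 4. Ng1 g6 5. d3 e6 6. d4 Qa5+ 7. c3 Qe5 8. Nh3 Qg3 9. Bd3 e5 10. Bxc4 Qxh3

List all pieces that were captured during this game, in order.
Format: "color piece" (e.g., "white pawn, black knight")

Tracking captures:
  Bxc4: captured black pawn
  Qxh3: captured white knight

black pawn, white knight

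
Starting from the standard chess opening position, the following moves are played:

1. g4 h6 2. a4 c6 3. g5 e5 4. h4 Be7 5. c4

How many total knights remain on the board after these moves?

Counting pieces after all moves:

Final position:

  a b c d e f g h
  ─────────────────
8│♜ ♞ ♝ ♛ ♚ · ♞ ♜│8
7│♟ ♟ · ♟ ♝ ♟ ♟ ·│7
6│· · ♟ · · · · ♟│6
5│· · · · ♟ · ♙ ·│5
4│♙ · ♙ · · · · ♙│4
3│· · · · · · · ·│3
2│· ♙ · ♙ ♙ ♙ · ·│2
1│♖ ♘ ♗ ♕ ♔ ♗ ♘ ♖│1
  ─────────────────
  a b c d e f g h


4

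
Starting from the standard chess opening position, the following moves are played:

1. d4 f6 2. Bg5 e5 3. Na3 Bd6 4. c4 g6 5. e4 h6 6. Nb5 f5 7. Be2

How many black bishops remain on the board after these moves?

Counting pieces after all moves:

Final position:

  a b c d e f g h
  ─────────────────
8│♜ ♞ ♝ ♛ ♚ · ♞ ♜│8
7│♟ ♟ ♟ ♟ · · · ·│7
6│· · · ♝ · · ♟ ♟│6
5│· ♘ · · ♟ ♟ ♗ ·│5
4│· · ♙ ♙ ♙ · · ·│4
3│· · · · · · · ·│3
2│♙ ♙ · · ♗ ♙ ♙ ♙│2
1│♖ · · ♕ ♔ · ♘ ♖│1
  ─────────────────
  a b c d e f g h


2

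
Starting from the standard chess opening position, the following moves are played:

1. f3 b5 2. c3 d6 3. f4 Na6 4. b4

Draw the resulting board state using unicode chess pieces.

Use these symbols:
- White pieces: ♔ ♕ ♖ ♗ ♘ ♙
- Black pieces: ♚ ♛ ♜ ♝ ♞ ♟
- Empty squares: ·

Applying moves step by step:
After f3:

♜ ♞ ♝ ♛ ♚ ♝ ♞ ♜
♟ ♟ ♟ ♟ ♟ ♟ ♟ ♟
· · · · · · · ·
· · · · · · · ·
· · · · · · · ·
· · · · · ♙ · ·
♙ ♙ ♙ ♙ ♙ · ♙ ♙
♖ ♘ ♗ ♕ ♔ ♗ ♘ ♖


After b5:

♜ ♞ ♝ ♛ ♚ ♝ ♞ ♜
♟ · ♟ ♟ ♟ ♟ ♟ ♟
· · · · · · · ·
· ♟ · · · · · ·
· · · · · · · ·
· · · · · ♙ · ·
♙ ♙ ♙ ♙ ♙ · ♙ ♙
♖ ♘ ♗ ♕ ♔ ♗ ♘ ♖


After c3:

♜ ♞ ♝ ♛ ♚ ♝ ♞ ♜
♟ · ♟ ♟ ♟ ♟ ♟ ♟
· · · · · · · ·
· ♟ · · · · · ·
· · · · · · · ·
· · ♙ · · ♙ · ·
♙ ♙ · ♙ ♙ · ♙ ♙
♖ ♘ ♗ ♕ ♔ ♗ ♘ ♖


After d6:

♜ ♞ ♝ ♛ ♚ ♝ ♞ ♜
♟ · ♟ · ♟ ♟ ♟ ♟
· · · ♟ · · · ·
· ♟ · · · · · ·
· · · · · · · ·
· · ♙ · · ♙ · ·
♙ ♙ · ♙ ♙ · ♙ ♙
♖ ♘ ♗ ♕ ♔ ♗ ♘ ♖


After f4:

♜ ♞ ♝ ♛ ♚ ♝ ♞ ♜
♟ · ♟ · ♟ ♟ ♟ ♟
· · · ♟ · · · ·
· ♟ · · · · · ·
· · · · · ♙ · ·
· · ♙ · · · · ·
♙ ♙ · ♙ ♙ · ♙ ♙
♖ ♘ ♗ ♕ ♔ ♗ ♘ ♖


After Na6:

♜ · ♝ ♛ ♚ ♝ ♞ ♜
♟ · ♟ · ♟ ♟ ♟ ♟
♞ · · ♟ · · · ·
· ♟ · · · · · ·
· · · · · ♙ · ·
· · ♙ · · · · ·
♙ ♙ · ♙ ♙ · ♙ ♙
♖ ♘ ♗ ♕ ♔ ♗ ♘ ♖


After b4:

♜ · ♝ ♛ ♚ ♝ ♞ ♜
♟ · ♟ · ♟ ♟ ♟ ♟
♞ · · ♟ · · · ·
· ♟ · · · · · ·
· ♙ · · · ♙ · ·
· · ♙ · · · · ·
♙ · · ♙ ♙ · ♙ ♙
♖ ♘ ♗ ♕ ♔ ♗ ♘ ♖



  a b c d e f g h
  ─────────────────
8│♜ · ♝ ♛ ♚ ♝ ♞ ♜│8
7│♟ · ♟ · ♟ ♟ ♟ ♟│7
6│♞ · · ♟ · · · ·│6
5│· ♟ · · · · · ·│5
4│· ♙ · · · ♙ · ·│4
3│· · ♙ · · · · ·│3
2│♙ · · ♙ ♙ · ♙ ♙│2
1│♖ ♘ ♗ ♕ ♔ ♗ ♘ ♖│1
  ─────────────────
  a b c d e f g h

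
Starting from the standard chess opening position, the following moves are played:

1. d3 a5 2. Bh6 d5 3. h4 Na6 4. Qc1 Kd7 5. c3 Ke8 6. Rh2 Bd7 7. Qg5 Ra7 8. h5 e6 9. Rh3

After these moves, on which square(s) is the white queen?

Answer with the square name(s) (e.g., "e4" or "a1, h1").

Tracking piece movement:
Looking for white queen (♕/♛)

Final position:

  a b c d e f g h
  ─────────────────
8│· · · ♛ ♚ ♝ ♞ ♜│8
7│♜ ♟ ♟ ♝ · ♟ ♟ ♟│7
6│♞ · · · ♟ · · ♗│6
5│♟ · · ♟ · · ♕ ♙│5
4│· · · · · · · ·│4
3│· · ♙ ♙ · · · ♖│3
2│♙ ♙ · · ♙ ♙ ♙ ·│2
1│♖ ♘ · · ♔ ♗ ♘ ·│1
  ─────────────────
  a b c d e f g h


g5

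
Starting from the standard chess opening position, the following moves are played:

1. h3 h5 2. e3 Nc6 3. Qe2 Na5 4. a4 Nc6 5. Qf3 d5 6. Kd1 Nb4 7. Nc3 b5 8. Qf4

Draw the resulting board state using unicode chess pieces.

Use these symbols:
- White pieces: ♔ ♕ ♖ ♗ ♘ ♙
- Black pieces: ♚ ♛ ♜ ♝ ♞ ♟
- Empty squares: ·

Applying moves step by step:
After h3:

♜ ♞ ♝ ♛ ♚ ♝ ♞ ♜
♟ ♟ ♟ ♟ ♟ ♟ ♟ ♟
· · · · · · · ·
· · · · · · · ·
· · · · · · · ·
· · · · · · · ♙
♙ ♙ ♙ ♙ ♙ ♙ ♙ ·
♖ ♘ ♗ ♕ ♔ ♗ ♘ ♖


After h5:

♜ ♞ ♝ ♛ ♚ ♝ ♞ ♜
♟ ♟ ♟ ♟ ♟ ♟ ♟ ·
· · · · · · · ·
· · · · · · · ♟
· · · · · · · ·
· · · · · · · ♙
♙ ♙ ♙ ♙ ♙ ♙ ♙ ·
♖ ♘ ♗ ♕ ♔ ♗ ♘ ♖


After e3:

♜ ♞ ♝ ♛ ♚ ♝ ♞ ♜
♟ ♟ ♟ ♟ ♟ ♟ ♟ ·
· · · · · · · ·
· · · · · · · ♟
· · · · · · · ·
· · · · ♙ · · ♙
♙ ♙ ♙ ♙ · ♙ ♙ ·
♖ ♘ ♗ ♕ ♔ ♗ ♘ ♖


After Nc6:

♜ · ♝ ♛ ♚ ♝ ♞ ♜
♟ ♟ ♟ ♟ ♟ ♟ ♟ ·
· · ♞ · · · · ·
· · · · · · · ♟
· · · · · · · ·
· · · · ♙ · · ♙
♙ ♙ ♙ ♙ · ♙ ♙ ·
♖ ♘ ♗ ♕ ♔ ♗ ♘ ♖


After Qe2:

♜ · ♝ ♛ ♚ ♝ ♞ ♜
♟ ♟ ♟ ♟ ♟ ♟ ♟ ·
· · ♞ · · · · ·
· · · · · · · ♟
· · · · · · · ·
· · · · ♙ · · ♙
♙ ♙ ♙ ♙ ♕ ♙ ♙ ·
♖ ♘ ♗ · ♔ ♗ ♘ ♖


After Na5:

♜ · ♝ ♛ ♚ ♝ ♞ ♜
♟ ♟ ♟ ♟ ♟ ♟ ♟ ·
· · · · · · · ·
♞ · · · · · · ♟
· · · · · · · ·
· · · · ♙ · · ♙
♙ ♙ ♙ ♙ ♕ ♙ ♙ ·
♖ ♘ ♗ · ♔ ♗ ♘ ♖


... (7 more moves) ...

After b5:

♜ · ♝ ♛ ♚ ♝ ♞ ♜
♟ · ♟ · ♟ ♟ ♟ ·
· · · · · · · ·
· ♟ · ♟ · · · ♟
♙ ♞ · · · · · ·
· · ♘ · ♙ ♕ · ♙
· ♙ ♙ ♙ · ♙ ♙ ·
♖ · ♗ ♔ · ♗ ♘ ♖


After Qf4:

♜ · ♝ ♛ ♚ ♝ ♞ ♜
♟ · ♟ · ♟ ♟ ♟ ·
· · · · · · · ·
· ♟ · ♟ · · · ♟
♙ ♞ · · · ♕ · ·
· · ♘ · ♙ · · ♙
· ♙ ♙ ♙ · ♙ ♙ ·
♖ · ♗ ♔ · ♗ ♘ ♖



  a b c d e f g h
  ─────────────────
8│♜ · ♝ ♛ ♚ ♝ ♞ ♜│8
7│♟ · ♟ · ♟ ♟ ♟ ·│7
6│· · · · · · · ·│6
5│· ♟ · ♟ · · · ♟│5
4│♙ ♞ · · · ♕ · ·│4
3│· · ♘ · ♙ · · ♙│3
2│· ♙ ♙ ♙ · ♙ ♙ ·│2
1│♖ · ♗ ♔ · ♗ ♘ ♖│1
  ─────────────────
  a b c d e f g h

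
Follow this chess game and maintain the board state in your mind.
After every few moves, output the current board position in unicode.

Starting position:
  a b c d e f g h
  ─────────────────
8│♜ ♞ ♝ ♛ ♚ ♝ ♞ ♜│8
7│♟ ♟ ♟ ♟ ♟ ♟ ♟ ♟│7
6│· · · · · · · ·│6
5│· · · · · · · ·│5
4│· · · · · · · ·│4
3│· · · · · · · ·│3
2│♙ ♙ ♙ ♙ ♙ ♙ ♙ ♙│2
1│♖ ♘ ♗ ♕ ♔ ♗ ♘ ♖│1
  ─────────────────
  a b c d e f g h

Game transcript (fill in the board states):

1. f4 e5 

  a b c d e f g h
  ─────────────────
8│♜ ♞ ♝ ♛ ♚ ♝ ♞ ♜│8
7│♟ ♟ ♟ ♟ · ♟ ♟ ♟│7
6│· · · · · · · ·│6
5│· · · · ♟ · · ·│5
4│· · · · · ♙ · ·│4
3│· · · · · · · ·│3
2│♙ ♙ ♙ ♙ ♙ · ♙ ♙│2
1│♖ ♘ ♗ ♕ ♔ ♗ ♘ ♖│1
  ─────────────────
  a b c d e f g h

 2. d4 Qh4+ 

  a b c d e f g h
  ─────────────────
8│♜ ♞ ♝ · ♚ ♝ ♞ ♜│8
7│♟ ♟ ♟ ♟ · ♟ ♟ ♟│7
6│· · · · · · · ·│6
5│· · · · ♟ · · ·│5
4│· · · ♙ · ♙ · ♛│4
3│· · · · · · · ·│3
2│♙ ♙ ♙ · ♙ · ♙ ♙│2
1│♖ ♘ ♗ ♕ ♔ ♗ ♘ ♖│1
  ─────────────────
  a b c d e f g h

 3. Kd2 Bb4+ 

  a b c d e f g h
  ─────────────────
8│♜ ♞ ♝ · ♚ · ♞ ♜│8
7│♟ ♟ ♟ ♟ · ♟ ♟ ♟│7
6│· · · · · · · ·│6
5│· · · · ♟ · · ·│5
4│· ♝ · ♙ · ♙ · ♛│4
3│· · · · · · · ·│3
2│♙ ♙ ♙ ♔ ♙ · ♙ ♙│2
1│♖ ♘ ♗ ♕ · ♗ ♘ ♖│1
  ─────────────────
  a b c d e f g h

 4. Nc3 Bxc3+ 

  a b c d e f g h
  ─────────────────
8│♜ ♞ ♝ · ♚ · ♞ ♜│8
7│♟ ♟ ♟ ♟ · ♟ ♟ ♟│7
6│· · · · · · · ·│6
5│· · · · ♟ · · ·│5
4│· · · ♙ · ♙ · ♛│4
3│· · ♝ · · · · ·│3
2│♙ ♙ ♙ ♔ ♙ · ♙ ♙│2
1│♖ · ♗ ♕ · ♗ ♘ ♖│1
  ─────────────────
  a b c d e f g h

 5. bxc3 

  a b c d e f g h
  ─────────────────
8│♜ ♞ ♝ · ♚ · ♞ ♜│8
7│♟ ♟ ♟ ♟ · ♟ ♟ ♟│7
6│· · · · · · · ·│6
5│· · · · ♟ · · ·│5
4│· · · ♙ · ♙ · ♛│4
3│· · ♙ · · · · ·│3
2│♙ · ♙ ♔ ♙ · ♙ ♙│2
1│♖ · ♗ ♕ · ♗ ♘ ♖│1
  ─────────────────
  a b c d e f g h


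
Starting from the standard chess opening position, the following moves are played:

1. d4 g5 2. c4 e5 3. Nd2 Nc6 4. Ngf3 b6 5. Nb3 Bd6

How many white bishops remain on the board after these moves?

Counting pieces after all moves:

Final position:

  a b c d e f g h
  ─────────────────
8│♜ · ♝ ♛ ♚ · ♞ ♜│8
7│♟ · ♟ ♟ · ♟ · ♟│7
6│· ♟ ♞ ♝ · · · ·│6
5│· · · · ♟ · ♟ ·│5
4│· · ♙ ♙ · · · ·│4
3│· ♘ · · · ♘ · ·│3
2│♙ ♙ · · ♙ ♙ ♙ ♙│2
1│♖ · ♗ ♕ ♔ ♗ · ♖│1
  ─────────────────
  a b c d e f g h


2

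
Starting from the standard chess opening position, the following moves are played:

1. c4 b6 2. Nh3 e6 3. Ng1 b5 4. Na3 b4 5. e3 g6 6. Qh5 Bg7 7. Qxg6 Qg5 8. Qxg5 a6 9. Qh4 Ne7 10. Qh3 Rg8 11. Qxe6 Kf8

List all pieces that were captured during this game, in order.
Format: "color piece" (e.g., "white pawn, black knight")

Tracking captures:
  Qxg6: captured black pawn
  Qxg5: captured black queen
  Qxe6: captured black pawn

black pawn, black queen, black pawn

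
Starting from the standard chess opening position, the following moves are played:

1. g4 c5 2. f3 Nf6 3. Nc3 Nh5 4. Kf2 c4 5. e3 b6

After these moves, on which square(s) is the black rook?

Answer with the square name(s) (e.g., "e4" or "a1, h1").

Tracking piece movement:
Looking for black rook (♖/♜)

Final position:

  a b c d e f g h
  ─────────────────
8│♜ ♞ ♝ ♛ ♚ ♝ · ♜│8
7│♟ · · ♟ ♟ ♟ ♟ ♟│7
6│· ♟ · · · · · ·│6
5│· · · · · · · ♞│5
4│· · ♟ · · · ♙ ·│4
3│· · ♘ · ♙ ♙ · ·│3
2│♙ ♙ ♙ ♙ · ♔ · ♙│2
1│♖ · ♗ ♕ · ♗ ♘ ♖│1
  ─────────────────
  a b c d e f g h


a8, h8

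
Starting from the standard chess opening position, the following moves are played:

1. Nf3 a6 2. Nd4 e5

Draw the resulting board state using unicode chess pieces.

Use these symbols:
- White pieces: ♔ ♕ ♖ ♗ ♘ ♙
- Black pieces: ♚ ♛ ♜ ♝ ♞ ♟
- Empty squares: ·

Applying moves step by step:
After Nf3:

♜ ♞ ♝ ♛ ♚ ♝ ♞ ♜
♟ ♟ ♟ ♟ ♟ ♟ ♟ ♟
· · · · · · · ·
· · · · · · · ·
· · · · · · · ·
· · · · · ♘ · ·
♙ ♙ ♙ ♙ ♙ ♙ ♙ ♙
♖ ♘ ♗ ♕ ♔ ♗ · ♖


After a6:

♜ ♞ ♝ ♛ ♚ ♝ ♞ ♜
· ♟ ♟ ♟ ♟ ♟ ♟ ♟
♟ · · · · · · ·
· · · · · · · ·
· · · · · · · ·
· · · · · ♘ · ·
♙ ♙ ♙ ♙ ♙ ♙ ♙ ♙
♖ ♘ ♗ ♕ ♔ ♗ · ♖


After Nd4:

♜ ♞ ♝ ♛ ♚ ♝ ♞ ♜
· ♟ ♟ ♟ ♟ ♟ ♟ ♟
♟ · · · · · · ·
· · · · · · · ·
· · · ♘ · · · ·
· · · · · · · ·
♙ ♙ ♙ ♙ ♙ ♙ ♙ ♙
♖ ♘ ♗ ♕ ♔ ♗ · ♖


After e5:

♜ ♞ ♝ ♛ ♚ ♝ ♞ ♜
· ♟ ♟ ♟ · ♟ ♟ ♟
♟ · · · · · · ·
· · · · ♟ · · ·
· · · ♘ · · · ·
· · · · · · · ·
♙ ♙ ♙ ♙ ♙ ♙ ♙ ♙
♖ ♘ ♗ ♕ ♔ ♗ · ♖



  a b c d e f g h
  ─────────────────
8│♜ ♞ ♝ ♛ ♚ ♝ ♞ ♜│8
7│· ♟ ♟ ♟ · ♟ ♟ ♟│7
6│♟ · · · · · · ·│6
5│· · · · ♟ · · ·│5
4│· · · ♘ · · · ·│4
3│· · · · · · · ·│3
2│♙ ♙ ♙ ♙ ♙ ♙ ♙ ♙│2
1│♖ ♘ ♗ ♕ ♔ ♗ · ♖│1
  ─────────────────
  a b c d e f g h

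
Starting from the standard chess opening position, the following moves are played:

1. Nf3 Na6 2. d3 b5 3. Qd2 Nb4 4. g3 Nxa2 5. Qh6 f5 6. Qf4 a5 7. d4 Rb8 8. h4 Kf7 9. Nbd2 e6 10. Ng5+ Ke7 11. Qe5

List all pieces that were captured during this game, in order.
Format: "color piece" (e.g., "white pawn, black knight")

Tracking captures:
  Nxa2: captured white pawn

white pawn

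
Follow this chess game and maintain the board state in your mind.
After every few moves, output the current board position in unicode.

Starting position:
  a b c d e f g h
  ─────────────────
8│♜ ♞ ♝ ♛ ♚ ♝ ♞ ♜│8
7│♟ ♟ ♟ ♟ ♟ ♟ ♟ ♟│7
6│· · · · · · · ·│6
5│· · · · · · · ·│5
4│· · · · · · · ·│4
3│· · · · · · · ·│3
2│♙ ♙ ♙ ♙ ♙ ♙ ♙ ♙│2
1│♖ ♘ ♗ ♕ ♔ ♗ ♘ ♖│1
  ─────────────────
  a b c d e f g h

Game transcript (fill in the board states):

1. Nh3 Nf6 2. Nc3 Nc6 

  a b c d e f g h
  ─────────────────
8│♜ · ♝ ♛ ♚ ♝ · ♜│8
7│♟ ♟ ♟ ♟ ♟ ♟ ♟ ♟│7
6│· · ♞ · · ♞ · ·│6
5│· · · · · · · ·│5
4│· · · · · · · ·│4
3│· · ♘ · · · · ♘│3
2│♙ ♙ ♙ ♙ ♙ ♙ ♙ ♙│2
1│♖ · ♗ ♕ ♔ ♗ · ♖│1
  ─────────────────
  a b c d e f g h

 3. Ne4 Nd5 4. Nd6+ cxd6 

  a b c d e f g h
  ─────────────────
8│♜ · ♝ ♛ ♚ ♝ · ♜│8
7│♟ ♟ · ♟ ♟ ♟ ♟ ♟│7
6│· · ♞ ♟ · · · ·│6
5│· · · ♞ · · · ·│5
4│· · · · · · · ·│4
3│· · · · · · · ♘│3
2│♙ ♙ ♙ ♙ ♙ ♙ ♙ ♙│2
1│♖ · ♗ ♕ ♔ ♗ · ♖│1
  ─────────────────
  a b c d e f g h

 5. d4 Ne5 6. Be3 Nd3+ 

  a b c d e f g h
  ─────────────────
8│♜ · ♝ ♛ ♚ ♝ · ♜│8
7│♟ ♟ · ♟ ♟ ♟ ♟ ♟│7
6│· · · ♟ · · · ·│6
5│· · · ♞ · · · ·│5
4│· · · ♙ · · · ·│4
3│· · · ♞ ♗ · · ♘│3
2│♙ ♙ ♙ · ♙ ♙ ♙ ♙│2
1│♖ · · ♕ ♔ ♗ · ♖│1
  ─────────────────
  a b c d e f g h

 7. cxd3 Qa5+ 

  a b c d e f g h
  ─────────────────
8│♜ · ♝ · ♚ ♝ · ♜│8
7│♟ ♟ · ♟ ♟ ♟ ♟ ♟│7
6│· · · ♟ · · · ·│6
5│♛ · · ♞ · · · ·│5
4│· · · ♙ · · · ·│4
3│· · · ♙ ♗ · · ♘│3
2│♙ ♙ · · ♙ ♙ ♙ ♙│2
1│♖ · · ♕ ♔ ♗ · ♖│1
  ─────────────────
  a b c d e f g h


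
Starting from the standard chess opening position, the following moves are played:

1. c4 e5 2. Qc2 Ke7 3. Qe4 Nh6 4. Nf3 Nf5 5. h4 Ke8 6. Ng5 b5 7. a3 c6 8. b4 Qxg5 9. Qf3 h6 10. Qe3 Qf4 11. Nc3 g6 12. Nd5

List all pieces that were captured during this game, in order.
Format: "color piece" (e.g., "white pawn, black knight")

Tracking captures:
  Qxg5: captured white knight

white knight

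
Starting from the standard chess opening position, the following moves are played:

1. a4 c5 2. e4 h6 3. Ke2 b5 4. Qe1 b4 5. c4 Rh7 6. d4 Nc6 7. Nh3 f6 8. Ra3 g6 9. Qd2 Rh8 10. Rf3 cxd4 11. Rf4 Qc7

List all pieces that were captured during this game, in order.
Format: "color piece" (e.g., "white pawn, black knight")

Tracking captures:
  cxd4: captured white pawn

white pawn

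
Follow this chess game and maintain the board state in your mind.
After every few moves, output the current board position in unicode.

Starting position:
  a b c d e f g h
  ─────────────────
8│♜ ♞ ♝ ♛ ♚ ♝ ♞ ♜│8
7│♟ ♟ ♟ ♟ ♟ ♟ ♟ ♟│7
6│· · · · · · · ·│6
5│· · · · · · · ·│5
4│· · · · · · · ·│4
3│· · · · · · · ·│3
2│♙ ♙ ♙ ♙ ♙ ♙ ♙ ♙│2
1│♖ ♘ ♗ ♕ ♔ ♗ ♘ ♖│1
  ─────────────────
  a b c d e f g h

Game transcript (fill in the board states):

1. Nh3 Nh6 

  a b c d e f g h
  ─────────────────
8│♜ ♞ ♝ ♛ ♚ ♝ · ♜│8
7│♟ ♟ ♟ ♟ ♟ ♟ ♟ ♟│7
6│· · · · · · · ♞│6
5│· · · · · · · ·│5
4│· · · · · · · ·│4
3│· · · · · · · ♘│3
2│♙ ♙ ♙ ♙ ♙ ♙ ♙ ♙│2
1│♖ ♘ ♗ ♕ ♔ ♗ · ♖│1
  ─────────────────
  a b c d e f g h

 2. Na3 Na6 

  a b c d e f g h
  ─────────────────
8│♜ · ♝ ♛ ♚ ♝ · ♜│8
7│♟ ♟ ♟ ♟ ♟ ♟ ♟ ♟│7
6│♞ · · · · · · ♞│6
5│· · · · · · · ·│5
4│· · · · · · · ·│4
3│♘ · · · · · · ♘│3
2│♙ ♙ ♙ ♙ ♙ ♙ ♙ ♙│2
1│♖ · ♗ ♕ ♔ ♗ · ♖│1
  ─────────────────
  a b c d e f g h

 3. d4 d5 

  a b c d e f g h
  ─────────────────
8│♜ · ♝ ♛ ♚ ♝ · ♜│8
7│♟ ♟ ♟ · ♟ ♟ ♟ ♟│7
6│♞ · · · · · · ♞│6
5│· · · ♟ · · · ·│5
4│· · · ♙ · · · ·│4
3│♘ · · · · · · ♘│3
2│♙ ♙ ♙ · ♙ ♙ ♙ ♙│2
1│♖ · ♗ ♕ ♔ ♗ · ♖│1
  ─────────────────
  a b c d e f g h

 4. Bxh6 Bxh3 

  a b c d e f g h
  ─────────────────
8│♜ · · ♛ ♚ ♝ · ♜│8
7│♟ ♟ ♟ · ♟ ♟ ♟ ♟│7
6│♞ · · · · · · ♗│6
5│· · · ♟ · · · ·│5
4│· · · ♙ · · · ·│4
3│♘ · · · · · · ♝│3
2│♙ ♙ ♙ · ♙ ♙ ♙ ♙│2
1│♖ · · ♕ ♔ ♗ · ♖│1
  ─────────────────
  a b c d e f g h



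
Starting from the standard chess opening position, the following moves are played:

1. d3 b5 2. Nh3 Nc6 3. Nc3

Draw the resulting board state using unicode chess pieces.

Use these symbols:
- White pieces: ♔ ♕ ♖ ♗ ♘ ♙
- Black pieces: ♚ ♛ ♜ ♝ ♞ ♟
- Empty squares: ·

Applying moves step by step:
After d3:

♜ ♞ ♝ ♛ ♚ ♝ ♞ ♜
♟ ♟ ♟ ♟ ♟ ♟ ♟ ♟
· · · · · · · ·
· · · · · · · ·
· · · · · · · ·
· · · ♙ · · · ·
♙ ♙ ♙ · ♙ ♙ ♙ ♙
♖ ♘ ♗ ♕ ♔ ♗ ♘ ♖


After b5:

♜ ♞ ♝ ♛ ♚ ♝ ♞ ♜
♟ · ♟ ♟ ♟ ♟ ♟ ♟
· · · · · · · ·
· ♟ · · · · · ·
· · · · · · · ·
· · · ♙ · · · ·
♙ ♙ ♙ · ♙ ♙ ♙ ♙
♖ ♘ ♗ ♕ ♔ ♗ ♘ ♖


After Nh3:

♜ ♞ ♝ ♛ ♚ ♝ ♞ ♜
♟ · ♟ ♟ ♟ ♟ ♟ ♟
· · · · · · · ·
· ♟ · · · · · ·
· · · · · · · ·
· · · ♙ · · · ♘
♙ ♙ ♙ · ♙ ♙ ♙ ♙
♖ ♘ ♗ ♕ ♔ ♗ · ♖


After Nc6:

♜ · ♝ ♛ ♚ ♝ ♞ ♜
♟ · ♟ ♟ ♟ ♟ ♟ ♟
· · ♞ · · · · ·
· ♟ · · · · · ·
· · · · · · · ·
· · · ♙ · · · ♘
♙ ♙ ♙ · ♙ ♙ ♙ ♙
♖ ♘ ♗ ♕ ♔ ♗ · ♖


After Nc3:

♜ · ♝ ♛ ♚ ♝ ♞ ♜
♟ · ♟ ♟ ♟ ♟ ♟ ♟
· · ♞ · · · · ·
· ♟ · · · · · ·
· · · · · · · ·
· · ♘ ♙ · · · ♘
♙ ♙ ♙ · ♙ ♙ ♙ ♙
♖ · ♗ ♕ ♔ ♗ · ♖



  a b c d e f g h
  ─────────────────
8│♜ · ♝ ♛ ♚ ♝ ♞ ♜│8
7│♟ · ♟ ♟ ♟ ♟ ♟ ♟│7
6│· · ♞ · · · · ·│6
5│· ♟ · · · · · ·│5
4│· · · · · · · ·│4
3│· · ♘ ♙ · · · ♘│3
2│♙ ♙ ♙ · ♙ ♙ ♙ ♙│2
1│♖ · ♗ ♕ ♔ ♗ · ♖│1
  ─────────────────
  a b c d e f g h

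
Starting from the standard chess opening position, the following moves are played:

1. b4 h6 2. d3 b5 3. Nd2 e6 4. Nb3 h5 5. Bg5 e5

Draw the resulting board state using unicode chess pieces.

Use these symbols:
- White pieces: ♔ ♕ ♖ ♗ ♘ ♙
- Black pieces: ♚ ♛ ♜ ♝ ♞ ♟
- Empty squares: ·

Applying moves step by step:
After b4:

♜ ♞ ♝ ♛ ♚ ♝ ♞ ♜
♟ ♟ ♟ ♟ ♟ ♟ ♟ ♟
· · · · · · · ·
· · · · · · · ·
· ♙ · · · · · ·
· · · · · · · ·
♙ · ♙ ♙ ♙ ♙ ♙ ♙
♖ ♘ ♗ ♕ ♔ ♗ ♘ ♖


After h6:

♜ ♞ ♝ ♛ ♚ ♝ ♞ ♜
♟ ♟ ♟ ♟ ♟ ♟ ♟ ·
· · · · · · · ♟
· · · · · · · ·
· ♙ · · · · · ·
· · · · · · · ·
♙ · ♙ ♙ ♙ ♙ ♙ ♙
♖ ♘ ♗ ♕ ♔ ♗ ♘ ♖


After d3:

♜ ♞ ♝ ♛ ♚ ♝ ♞ ♜
♟ ♟ ♟ ♟ ♟ ♟ ♟ ·
· · · · · · · ♟
· · · · · · · ·
· ♙ · · · · · ·
· · · ♙ · · · ·
♙ · ♙ · ♙ ♙ ♙ ♙
♖ ♘ ♗ ♕ ♔ ♗ ♘ ♖


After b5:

♜ ♞ ♝ ♛ ♚ ♝ ♞ ♜
♟ · ♟ ♟ ♟ ♟ ♟ ·
· · · · · · · ♟
· ♟ · · · · · ·
· ♙ · · · · · ·
· · · ♙ · · · ·
♙ · ♙ · ♙ ♙ ♙ ♙
♖ ♘ ♗ ♕ ♔ ♗ ♘ ♖


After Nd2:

♜ ♞ ♝ ♛ ♚ ♝ ♞ ♜
♟ · ♟ ♟ ♟ ♟ ♟ ·
· · · · · · · ♟
· ♟ · · · · · ·
· ♙ · · · · · ·
· · · ♙ · · · ·
♙ · ♙ ♘ ♙ ♙ ♙ ♙
♖ · ♗ ♕ ♔ ♗ ♘ ♖


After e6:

♜ ♞ ♝ ♛ ♚ ♝ ♞ ♜
♟ · ♟ ♟ · ♟ ♟ ·
· · · · ♟ · · ♟
· ♟ · · · · · ·
· ♙ · · · · · ·
· · · ♙ · · · ·
♙ · ♙ ♘ ♙ ♙ ♙ ♙
♖ · ♗ ♕ ♔ ♗ ♘ ♖


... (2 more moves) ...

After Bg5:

♜ ♞ ♝ ♛ ♚ ♝ ♞ ♜
♟ · ♟ ♟ · ♟ ♟ ·
· · · · ♟ · · ·
· ♟ · · · · ♗ ♟
· ♙ · · · · · ·
· ♘ · ♙ · · · ·
♙ · ♙ · ♙ ♙ ♙ ♙
♖ · · ♕ ♔ ♗ ♘ ♖


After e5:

♜ ♞ ♝ ♛ ♚ ♝ ♞ ♜
♟ · ♟ ♟ · ♟ ♟ ·
· · · · · · · ·
· ♟ · · ♟ · ♗ ♟
· ♙ · · · · · ·
· ♘ · ♙ · · · ·
♙ · ♙ · ♙ ♙ ♙ ♙
♖ · · ♕ ♔ ♗ ♘ ♖



  a b c d e f g h
  ─────────────────
8│♜ ♞ ♝ ♛ ♚ ♝ ♞ ♜│8
7│♟ · ♟ ♟ · ♟ ♟ ·│7
6│· · · · · · · ·│6
5│· ♟ · · ♟ · ♗ ♟│5
4│· ♙ · · · · · ·│4
3│· ♘ · ♙ · · · ·│3
2│♙ · ♙ · ♙ ♙ ♙ ♙│2
1│♖ · · ♕ ♔ ♗ ♘ ♖│1
  ─────────────────
  a b c d e f g h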